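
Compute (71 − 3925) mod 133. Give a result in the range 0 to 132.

3

3925 − 29·133 = 68, so 3925 ≡ 68 (mod 133).
(71 − 68) mod 133 = 3.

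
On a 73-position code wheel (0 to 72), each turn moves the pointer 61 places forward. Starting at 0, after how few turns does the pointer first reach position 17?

61⁻¹ ≡ 6 (mod 73) because 61·6 = 366 = 5·73 + 1.
Multiplying both sides by 6: x ≡ 6·17 = 102 ≡ 29 (mod 73).

29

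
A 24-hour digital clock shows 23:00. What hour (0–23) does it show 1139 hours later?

1139 = 47·24 + 11, so 1139 mod 24 = 11.
(23 + 11) mod 24 = 10.

10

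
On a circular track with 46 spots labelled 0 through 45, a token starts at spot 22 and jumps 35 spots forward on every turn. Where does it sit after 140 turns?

140·35 = 4900.
4900 mod 46 = 24 (since 106·46 = 4876).
(22 + 24) mod 46 = 0.

0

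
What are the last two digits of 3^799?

67

Square-and-reduce mod 100: 3^1≡3, 3^2≡9, 3^4≡81, 3^8≡61, 3^16≡21, 3^32≡41, 3^64≡81, 3^128≡61, 3^256≡21, 3^512≡41.
799 = 1 + 2 + 4 + 8 + 16 + 256 + 512, so 3^799 ≡ 3·9·81·61·21·21·41 ≡ 67 (mod 100).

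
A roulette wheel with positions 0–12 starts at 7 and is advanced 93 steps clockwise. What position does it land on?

9

93 mod 13 = 2 (since 7·13 = 91).
(7 + 2) mod 13 = 9.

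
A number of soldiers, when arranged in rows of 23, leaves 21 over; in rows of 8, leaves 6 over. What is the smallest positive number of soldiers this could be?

x ≡ 6 (mod 8) gives x ∈ {6, 14, 22, 30, 38, 46, 54, 62, …}.
The first of these with x mod 23 = 21 is 182.

182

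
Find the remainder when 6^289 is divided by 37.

Successive squares of 6 mod 37: 6^1≡6, 6^2≡36, 6^4≡1, 6^8≡1, 6^16≡1, 6^32≡1, 6^64≡1, 6^128≡1, 6^256≡1.
Since 289 = 1 + 32 + 256 in binary, 6^289 ≡ 6·1·1 ≡ 6 (mod 37).

6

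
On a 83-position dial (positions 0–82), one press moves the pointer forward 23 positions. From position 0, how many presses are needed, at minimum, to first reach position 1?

23·65 = 1495 = 18·83 + 1, so 23⁻¹ ≡ 65 (mod 83).

65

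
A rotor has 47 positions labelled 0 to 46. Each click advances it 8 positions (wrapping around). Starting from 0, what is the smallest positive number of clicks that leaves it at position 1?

6

8·6 = 48 = 1·47 + 1, so 8⁻¹ ≡ 6 (mod 47).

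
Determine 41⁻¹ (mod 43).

41·21 = 861 = 20·43 + 1, so 41⁻¹ ≡ 21 (mod 43).

21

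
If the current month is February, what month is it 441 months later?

441 − 36·12 = 9, so 441 ≡ 9 (mod 12).
February + 9 months → November.

November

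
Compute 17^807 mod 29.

Square-and-reduce mod 29: 17^1≡17, 17^2≡28, 17^4≡1, 17^8≡1, 17^16≡1, 17^32≡1, 17^64≡1, 17^128≡1, 17^256≡1, 17^512≡1.
Since 807 = 1 + 2 + 4 + 32 + 256 + 512 in binary, 17^807 ≡ 17·28·1·1·1·1 ≡ 12 (mod 29).

12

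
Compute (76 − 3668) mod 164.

3668 = 22·164 + 60, so 3668 mod 164 = 60.
(76 − 60) mod 164 = 16.

16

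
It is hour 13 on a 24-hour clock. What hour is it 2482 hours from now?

23

2482 mod 24 = 10 (since 103·24 = 2472).
(13 + 10) mod 24 = 23.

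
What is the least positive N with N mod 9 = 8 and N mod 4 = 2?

26

Since 4·7 ≡ 1 (mod 9), take x = 2 + 4·((8−2)·7 mod 9) = 2 + 4·6 = 26.
Check: 26 mod 9 = 8, 26 mod 4 = 2.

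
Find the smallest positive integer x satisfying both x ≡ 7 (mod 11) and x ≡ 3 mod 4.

7

x ≡ 3 (mod 4) gives x ∈ {3, 7}.
The first of these with x mod 11 = 7 is 7.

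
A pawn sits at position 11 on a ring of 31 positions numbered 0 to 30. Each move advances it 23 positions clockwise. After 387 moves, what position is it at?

15

387·23 = 8901.
8901 − 287·31 = 4, so 8901 ≡ 4 (mod 31).
(11 + 4) mod 31 = 15.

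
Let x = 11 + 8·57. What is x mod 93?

8·57 = 456.
456 mod 93 = 84 (since 4·93 = 372).
(11 + 84) mod 93 = 2.

2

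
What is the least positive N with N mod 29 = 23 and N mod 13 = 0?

52

Since 13·9 ≡ 1 (mod 29), take x = 0 + 13·((23−0)·9 mod 29) = 0 + 13·4 = 52.
Check: 52 mod 29 = 23, 52 mod 13 = 0.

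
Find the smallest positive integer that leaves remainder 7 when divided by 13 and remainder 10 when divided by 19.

124

Since 19·11 ≡ 1 (mod 13), take x = 10 + 19·((7−10)·11 mod 13) = 10 + 19·6 = 124.
Check: 124 mod 13 = 7, 124 mod 19 = 10.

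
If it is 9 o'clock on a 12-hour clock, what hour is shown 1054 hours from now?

7

Dividing 1054 by 12 gives quotient 87 and remainder 10.
9 + 10 → 7 on a 12-hour dial.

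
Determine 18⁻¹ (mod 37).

18·35 = 630 = 17·37 + 1, so 18⁻¹ ≡ 35 (mod 37).

35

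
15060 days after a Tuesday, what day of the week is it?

Dividing 15060 by 7 gives quotient 2151 and remainder 3.
Tuesday + 3 days → Friday.

Friday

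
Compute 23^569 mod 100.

Successive squares of 23 mod 100: 23^1≡23, 23^2≡29, 23^4≡41, 23^8≡81, 23^16≡61, 23^32≡21, 23^64≡41, 23^128≡81, 23^256≡61, 23^512≡21.
Since 569 = 1 + 8 + 16 + 32 + 512 in binary, 23^569 ≡ 23·81·61·21·21 ≡ 63 (mod 100).

63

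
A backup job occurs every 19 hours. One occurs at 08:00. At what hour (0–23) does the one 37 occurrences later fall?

15

37·19 = 703.
Dividing 703 by 24 gives quotient 29 and remainder 7.
(8 + 7) mod 24 = 15.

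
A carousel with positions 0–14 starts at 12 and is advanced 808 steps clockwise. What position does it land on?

808 mod 15 = 13 (since 53·15 = 795).
(12 + 13) mod 15 = 10.

10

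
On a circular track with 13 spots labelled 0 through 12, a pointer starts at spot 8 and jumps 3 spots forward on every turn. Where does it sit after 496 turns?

496·3 = 1488.
1488 − 114·13 = 6, so 1488 ≡ 6 (mod 13).
(8 + 6) mod 13 = 1.

1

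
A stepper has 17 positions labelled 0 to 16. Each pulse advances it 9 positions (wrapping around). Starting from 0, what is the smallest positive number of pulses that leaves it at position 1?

2

17 = 1·9 + 8
9 = 1·8 + 1
8 = 8·1 + 0
Back-substituting gives 9·2 ≡ 1 (mod 17).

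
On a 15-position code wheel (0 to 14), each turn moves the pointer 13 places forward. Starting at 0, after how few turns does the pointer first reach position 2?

14

13⁻¹ ≡ 7 (mod 15) because 13·7 = 91 = 6·15 + 1.
Multiplying both sides by 7: x ≡ 7·2 = 14 ≡ 14 (mod 15).
Check: 13·14 = 182 = 12·15 + 2.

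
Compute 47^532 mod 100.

41

Square-and-reduce mod 100: 47^1≡47, 47^2≡9, 47^4≡81, 47^8≡61, 47^16≡21, 47^32≡41, 47^64≡81, 47^128≡61, 47^256≡21, 47^512≡41.
Since 532 = 4 + 16 + 512 in binary, 47^532 ≡ 81·21·41 ≡ 41 (mod 100).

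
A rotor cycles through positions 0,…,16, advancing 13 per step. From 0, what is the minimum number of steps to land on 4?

16

The inverse of 13 mod 17 is 4 (since 13·4 = 52 ≡ 1).
So x ≡ 4·4 = 16 ≡ 16 (mod 17).
Check: 13·16 = 208 = 12·17 + 4.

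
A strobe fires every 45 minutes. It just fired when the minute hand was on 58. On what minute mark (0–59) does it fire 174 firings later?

28

174·45 = 7830.
Dividing 7830 by 60 gives quotient 130 and remainder 30.
(58 + 30) mod 60 = 28.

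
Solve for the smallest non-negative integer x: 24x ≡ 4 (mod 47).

8

24⁻¹ ≡ 2 (mod 47) because 24·2 = 48 = 1·47 + 1.
Multiplying both sides by 2: x ≡ 2·4 = 8 ≡ 8 (mod 47).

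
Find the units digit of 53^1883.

The units digit of 53^n cycles with period 4: 3, 9, 7, 1, …
1883 mod 4 = 3, so the last digit matches 3^3 = 7.

7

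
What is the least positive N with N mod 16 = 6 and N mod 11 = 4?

70

Since 11·3 ≡ 1 (mod 16), take x = 4 + 11·((6−4)·3 mod 16) = 4 + 11·6 = 70.
Check: 70 mod 16 = 6, 70 mod 11 = 4.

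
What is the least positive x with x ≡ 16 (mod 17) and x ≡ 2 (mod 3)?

50

x ≡ 2 (mod 3) gives x ∈ {2, 5, 8, 11, 14, 17, 20, 23, …}.
The first of these with x mod 17 = 16 is 50.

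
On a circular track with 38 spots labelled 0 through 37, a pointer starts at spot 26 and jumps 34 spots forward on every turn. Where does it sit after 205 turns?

4

205·34 = 6970.
6970 = 183·38 + 16, so 6970 mod 38 = 16.
(26 + 16) mod 38 = 4.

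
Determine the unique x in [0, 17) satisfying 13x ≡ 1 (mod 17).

4

13⁻¹ ≡ 4 (mod 17) because 13·4 = 52 = 3·17 + 1.
Multiplying both sides by 4: x ≡ 4·1 = 4 ≡ 4 (mod 17).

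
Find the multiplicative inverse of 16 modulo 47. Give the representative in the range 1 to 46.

16·3 = 48 = 1·47 + 1, so 16⁻¹ ≡ 3 (mod 47).

3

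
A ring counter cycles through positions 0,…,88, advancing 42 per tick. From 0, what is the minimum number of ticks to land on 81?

21

The inverse of 42 mod 89 is 53 (since 42·53 = 2226 ≡ 1).
Multiplying both sides by 53: x ≡ 53·81 = 4293 ≡ 21 (mod 89).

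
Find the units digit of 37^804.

1

Powers of 7 mod 10 repeat with period 4: 7, 9, 3, 1.
804 leaves remainder 0 on division by 4, so 37^804 ends in 1.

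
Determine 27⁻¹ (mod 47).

47 = 1·27 + 20
27 = 1·20 + 7
20 = 2·7 + 6
7 = 1·6 + 1
6 = 6·1 + 0
Back-substituting gives 27·7 ≡ 1 (mod 47).

7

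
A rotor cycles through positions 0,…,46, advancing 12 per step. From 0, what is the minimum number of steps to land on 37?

7

12⁻¹ ≡ 4 (mod 47) because 12·4 = 48 = 1·47 + 1.
Multiplying both sides by 4: x ≡ 4·37 = 148 ≡ 7 (mod 47).
Check: 12·7 = 84 = 1·47 + 37.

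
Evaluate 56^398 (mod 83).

77

Successive squares of 56 mod 83: 56^1≡56, 56^2≡65, 56^4≡75, 56^8≡64, 56^16≡29, 56^32≡11, 56^64≡38, 56^128≡33, 56^256≡10.
Since 398 = 2 + 4 + 8 + 128 + 256 in binary, 56^398 ≡ 65·75·64·33·10 ≡ 77 (mod 83).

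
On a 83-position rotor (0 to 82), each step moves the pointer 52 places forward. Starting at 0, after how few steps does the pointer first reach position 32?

The inverse of 52 mod 83 is 8 (since 52·8 = 416 ≡ 1).
Multiplying both sides by 8: x ≡ 8·32 = 256 ≡ 7 (mod 83).

7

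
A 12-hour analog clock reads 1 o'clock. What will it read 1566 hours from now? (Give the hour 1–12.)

7

Dividing 1566 by 12 gives quotient 130 and remainder 6.
1 + 6 → 7 on a 12-hour dial.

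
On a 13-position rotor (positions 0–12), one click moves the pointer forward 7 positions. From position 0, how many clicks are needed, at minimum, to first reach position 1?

2

7·2 = 14 = 1·13 + 1, so 7⁻¹ ≡ 2 (mod 13).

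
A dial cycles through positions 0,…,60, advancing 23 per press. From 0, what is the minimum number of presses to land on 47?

23⁻¹ ≡ 8 (mod 61) because 23·8 = 184 = 3·61 + 1.
Multiplying both sides by 8: x ≡ 8·47 = 376 ≡ 10 (mod 61).

10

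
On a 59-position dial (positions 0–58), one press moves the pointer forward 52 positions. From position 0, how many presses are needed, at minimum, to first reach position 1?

42

59 = 1·52 + 7
52 = 7·7 + 3
7 = 2·3 + 1
3 = 3·1 + 0
Back-substituting gives 52·42 ≡ 1 (mod 59).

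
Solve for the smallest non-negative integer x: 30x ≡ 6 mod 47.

19

30⁻¹ ≡ 11 (mod 47) because 30·11 = 330 = 7·47 + 1.
So x ≡ 11·6 = 66 ≡ 19 (mod 47).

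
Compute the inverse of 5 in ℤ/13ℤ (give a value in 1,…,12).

13 = 2·5 + 3
5 = 1·3 + 2
3 = 1·2 + 1
2 = 2·1 + 0
Back-substituting gives 5·8 ≡ 1 (mod 13).

8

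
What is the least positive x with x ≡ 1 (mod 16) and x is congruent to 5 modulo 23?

97

x ≡ 1 (mod 16) gives x ∈ {1, 17, 33, 49, 65, 81, 97}.
The first of these with x mod 23 = 5 is 97.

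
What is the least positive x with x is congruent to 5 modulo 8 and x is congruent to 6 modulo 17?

125

Since 17·1 ≡ 1 (mod 8), take x = 6 + 17·((5−6)·1 mod 8) = 6 + 17·7 = 125.
Check: 125 mod 8 = 5, 125 mod 17 = 6.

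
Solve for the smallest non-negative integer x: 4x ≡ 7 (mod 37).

11

4⁻¹ ≡ 28 (mod 37) because 4·28 = 112 = 3·37 + 1.
Multiplying both sides by 28: x ≡ 28·7 = 196 ≡ 11 (mod 37).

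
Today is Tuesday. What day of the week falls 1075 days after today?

Dividing 1075 by 7 gives quotient 153 and remainder 4.
Tuesday + 4 days → Saturday.

Saturday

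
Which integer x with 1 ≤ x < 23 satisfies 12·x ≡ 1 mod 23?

23 = 1·12 + 11
12 = 1·11 + 1
11 = 11·1 + 0
Back-substituting gives 12·2 ≡ 1 (mod 23).

2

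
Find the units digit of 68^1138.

4

Powers of 8 mod 10 repeat with period 4: 8, 4, 2, 6.
1138 mod 4 = 2, so the last digit matches 8^2 = 4.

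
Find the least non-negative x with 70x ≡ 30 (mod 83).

36

The inverse of 70 mod 83 is 51 (since 70·51 = 3570 ≡ 1).
So x ≡ 51·30 = 1530 ≡ 36 (mod 83).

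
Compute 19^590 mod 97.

18

Square-and-reduce mod 97: 19^1≡19, 19^2≡70, 19^4≡50, 19^8≡75, 19^16≡96, 19^32≡1, 19^64≡1, 19^128≡1, 19^256≡1, 19^512≡1.
590 = 2 + 4 + 8 + 64 + 512, so 19^590 ≡ 70·50·75·1·1 ≡ 18 (mod 97).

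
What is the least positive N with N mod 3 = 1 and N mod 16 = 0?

x ≡ 1 (mod 3) gives x ∈ {1, 4, 7, 10, 13, 16}.
The first of these with x mod 16 = 0 is 16.

16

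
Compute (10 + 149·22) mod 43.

149·22 = 3278.
Dividing 3278 by 43 gives quotient 76 and remainder 10.
(10 + 10) mod 43 = 20.

20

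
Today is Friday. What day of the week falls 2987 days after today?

2987 − 426·7 = 5, so 2987 ≡ 5 (mod 7).
Friday + 5 days → Wednesday.

Wednesday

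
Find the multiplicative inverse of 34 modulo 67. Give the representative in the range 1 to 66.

34·2 = 68 = 1·67 + 1, so 34⁻¹ ≡ 2 (mod 67).

2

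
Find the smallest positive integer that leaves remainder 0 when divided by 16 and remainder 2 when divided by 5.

x ≡ 2 (mod 5) gives x ∈ {2, 7, 12, 17, 22, 27, 32}.
The first of these with x mod 16 = 0 is 32.

32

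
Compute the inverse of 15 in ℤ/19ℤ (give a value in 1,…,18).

19 = 1·15 + 4
15 = 3·4 + 3
4 = 1·3 + 1
3 = 3·1 + 0
Back-substituting gives 15·14 ≡ 1 (mod 19).

14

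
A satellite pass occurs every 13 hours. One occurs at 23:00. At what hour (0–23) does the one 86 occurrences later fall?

86·13 = 1118.
Dividing 1118 by 24 gives quotient 46 and remainder 14.
(23 + 14) mod 24 = 13.

13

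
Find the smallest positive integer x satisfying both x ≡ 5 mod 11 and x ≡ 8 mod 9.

x ≡ 8 (mod 9) gives x ∈ {8, 17, 26, 35, 44, 53, 62, 71}.
The first of these with x mod 11 = 5 is 71.

71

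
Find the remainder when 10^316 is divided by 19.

9

Successive squares of 10 mod 19: 10^1≡10, 10^2≡5, 10^4≡6, 10^8≡17, 10^16≡4, 10^32≡16, 10^64≡9, 10^128≡5, 10^256≡6.
Since 316 = 4 + 8 + 16 + 32 + 256 in binary, 10^316 ≡ 6·17·4·16·6 ≡ 9 (mod 19).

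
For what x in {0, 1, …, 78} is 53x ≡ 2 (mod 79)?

The inverse of 53 mod 79 is 3 (since 53·3 = 159 ≡ 1).
So x ≡ 3·2 = 6 ≡ 6 (mod 79).

6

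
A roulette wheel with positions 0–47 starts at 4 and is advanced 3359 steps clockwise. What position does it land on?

3

3359 = 69·48 + 47, so 3359 mod 48 = 47.
(4 + 47) mod 48 = 3.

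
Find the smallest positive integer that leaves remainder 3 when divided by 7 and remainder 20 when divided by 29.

136

x ≡ 3 (mod 7) gives x ∈ {3, 10, 17, 24, 31, 38, 45, 52, …}.
The first of these with x mod 29 = 20 is 136.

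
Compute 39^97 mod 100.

Successive squares of 39 mod 100: 39^1≡39, 39^2≡21, 39^4≡41, 39^8≡81, 39^16≡61, 39^32≡21, 39^64≡41.
Since 97 = 1 + 32 + 64 in binary, 39^97 ≡ 39·21·41 ≡ 79 (mod 100).

79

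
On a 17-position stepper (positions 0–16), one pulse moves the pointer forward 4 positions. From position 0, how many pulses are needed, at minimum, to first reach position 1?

4·13 = 52 = 3·17 + 1, so 4⁻¹ ≡ 13 (mod 17).

13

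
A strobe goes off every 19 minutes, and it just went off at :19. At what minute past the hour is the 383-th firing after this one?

383·19 = 7277.
Dividing 7277 by 60 gives quotient 121 and remainder 17.
(19 + 17) mod 60 = 36.

36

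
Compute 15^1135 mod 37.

Successive squares of 15 mod 37: 15^1≡15, 15^2≡3, 15^4≡9, 15^8≡7, 15^16≡12, 15^32≡33, 15^64≡16, 15^128≡34, 15^256≡9, 15^512≡7, 15^1024≡12.
Since 1135 = 1 + 2 + 4 + 8 + 32 + 64 + 1024 in binary, 15^1135 ≡ 15·3·9·7·33·16·12 ≡ 22 (mod 37).

22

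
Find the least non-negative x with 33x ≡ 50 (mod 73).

The inverse of 33 mod 73 is 31 (since 33·31 = 1023 ≡ 1).
So x ≡ 31·50 = 1550 ≡ 17 (mod 73).
Check: 33·17 = 561 = 7·73 + 50.

17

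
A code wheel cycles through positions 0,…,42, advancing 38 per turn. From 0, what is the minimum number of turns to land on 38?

38⁻¹ ≡ 17 (mod 43) because 38·17 = 646 = 15·43 + 1.
So x ≡ 17·38 = 646 ≡ 1 (mod 43).
Check: 38·1 = 38 = 0·43 + 38.

1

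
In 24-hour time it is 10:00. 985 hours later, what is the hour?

Dividing 985 by 24 gives quotient 41 and remainder 1.
(10 + 1) mod 24 = 11.

11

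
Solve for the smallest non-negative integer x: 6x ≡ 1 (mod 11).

2

6⁻¹ ≡ 2 (mod 11) because 6·2 = 12 = 1·11 + 1.
So x ≡ 2·1 = 2 ≡ 2 (mod 11).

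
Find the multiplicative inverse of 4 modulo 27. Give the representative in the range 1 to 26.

4·7 = 28 = 1·27 + 1, so 4⁻¹ ≡ 7 (mod 27).

7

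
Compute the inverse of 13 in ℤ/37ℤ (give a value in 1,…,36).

20

37 = 2·13 + 11
13 = 1·11 + 2
11 = 5·2 + 1
2 = 2·1 + 0
Back-substituting gives 13·20 ≡ 1 (mod 37).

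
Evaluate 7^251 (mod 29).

By repeated squaring mod 29: 7^1≡7, 7^2≡20, 7^4≡23, 7^8≡7, 7^16≡20, 7^32≡23, 7^64≡7, 7^128≡20.
Since 251 = 1 + 2 + 8 + 16 + 32 + 64 + 128 in binary, 7^251 ≡ 7·20·7·20·23·7·20 ≡ 25 (mod 29).

25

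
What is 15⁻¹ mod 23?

15·20 = 300 = 13·23 + 1, so 15⁻¹ ≡ 20 (mod 23).

20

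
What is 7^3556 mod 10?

Last digits of 7^n: 7, 9, 3, 1 (period 4).
3556 leaves remainder 0 on division by 4, so 7^3556 ends in 1.

1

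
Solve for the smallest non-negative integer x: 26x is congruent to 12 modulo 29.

The inverse of 26 mod 29 is 19 (since 26·19 = 494 ≡ 1).
So x ≡ 19·12 = 228 ≡ 25 (mod 29).

25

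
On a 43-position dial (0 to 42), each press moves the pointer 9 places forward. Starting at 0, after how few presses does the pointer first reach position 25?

The inverse of 9 mod 43 is 24 (since 9·24 = 216 ≡ 1).
Multiplying both sides by 24: x ≡ 24·25 = 600 ≡ 41 (mod 43).

41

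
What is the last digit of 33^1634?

Last digits of 3^n: 3, 9, 7, 1 (period 4).
1634 leaves remainder 2 on division by 4, so 33^1634 ends in 9.

9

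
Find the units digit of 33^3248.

The units digit of 33^n cycles with period 4: 3, 9, 7, 1, …
3248 leaves remainder 0 on division by 4, so 33^3248 ends in 1.

1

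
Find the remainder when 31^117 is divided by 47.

26

By repeated squaring mod 47: 31^1≡31, 31^2≡21, 31^4≡18, 31^8≡42, 31^16≡25, 31^32≡14, 31^64≡8.
117 = 1 + 4 + 16 + 32 + 64, so 31^117 ≡ 31·18·25·14·8 ≡ 26 (mod 47).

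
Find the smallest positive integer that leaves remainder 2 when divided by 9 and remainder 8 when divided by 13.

47

x ≡ 2 (mod 9) gives x ∈ {2, 11, 20, 29, 38, 47}.
The first of these with x mod 13 = 8 is 47.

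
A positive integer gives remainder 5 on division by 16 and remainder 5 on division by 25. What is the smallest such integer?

5

x ≡ 5 (mod 16) gives x ∈ {5}.
The first of these with x mod 25 = 5 is 5.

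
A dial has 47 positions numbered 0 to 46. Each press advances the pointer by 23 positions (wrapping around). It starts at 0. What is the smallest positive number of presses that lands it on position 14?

19

23⁻¹ ≡ 45 (mod 47) because 23·45 = 1035 = 22·47 + 1.
Multiplying both sides by 45: x ≡ 45·14 = 630 ≡ 19 (mod 47).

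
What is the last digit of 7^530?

9

Last digits of 7^n: 7, 9, 3, 1 (period 4).
530 leaves remainder 2 on division by 4, so 7^530 ends in 9.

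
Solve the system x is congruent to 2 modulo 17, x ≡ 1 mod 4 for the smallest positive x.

Since 4·13 ≡ 1 (mod 17), take x = 1 + 4·((2−1)·13 mod 17) = 1 + 4·13 = 53.
Check: 53 mod 17 = 2, 53 mod 4 = 1.

53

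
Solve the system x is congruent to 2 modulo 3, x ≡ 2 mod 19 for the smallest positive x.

x ≡ 2 (mod 3) gives x ∈ {2}.
The first of these with x mod 19 = 2 is 2.

2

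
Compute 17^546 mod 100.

69

Successive squares of 17 mod 100: 17^1≡17, 17^2≡89, 17^4≡21, 17^8≡41, 17^16≡81, 17^32≡61, 17^64≡21, 17^128≡41, 17^256≡81, 17^512≡61.
546 = 2 + 32 + 512, so 17^546 ≡ 89·61·61 ≡ 69 (mod 100).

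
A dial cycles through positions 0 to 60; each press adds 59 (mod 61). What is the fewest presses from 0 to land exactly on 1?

59·30 = 1770 = 29·61 + 1, so 59⁻¹ ≡ 30 (mod 61).

30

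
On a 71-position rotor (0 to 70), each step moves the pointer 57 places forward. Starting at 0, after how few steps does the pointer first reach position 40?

57⁻¹ ≡ 5 (mod 71) because 57·5 = 285 = 4·71 + 1.
So x ≡ 5·40 = 200 ≡ 58 (mod 71).

58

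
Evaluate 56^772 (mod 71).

12

By repeated squaring mod 71: 56^1≡56, 56^2≡12, 56^4≡2, 56^8≡4, 56^16≡16, 56^32≡43, 56^64≡3, 56^128≡9, 56^256≡10, 56^512≡29.
Since 772 = 4 + 256 + 512 in binary, 56^772 ≡ 2·10·29 ≡ 12 (mod 71).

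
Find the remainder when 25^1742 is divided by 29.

By repeated squaring mod 29: 25^1≡25, 25^2≡16, 25^4≡24, 25^8≡25, 25^16≡16, 25^32≡24, 25^64≡25, 25^128≡16, 25^256≡24, 25^512≡25, 25^1024≡16.
Since 1742 = 2 + 4 + 8 + 64 + 128 + 512 + 1024 in binary, 25^1742 ≡ 16·24·25·25·16·25·16 ≡ 7 (mod 29).

7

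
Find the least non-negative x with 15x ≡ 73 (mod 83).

The inverse of 15 mod 83 is 72 (since 15·72 = 1080 ≡ 1).
So x ≡ 72·73 = 5256 ≡ 27 (mod 83).

27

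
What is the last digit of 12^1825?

Powers of 2 mod 10 repeat with period 4: 2, 4, 8, 6.
1825 leaves remainder 1 on division by 4, so 12^1825 ends in 2.

2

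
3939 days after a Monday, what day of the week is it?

3939 = 562·7 + 5, so 3939 mod 7 = 5.
Monday + 5 days → Saturday.

Saturday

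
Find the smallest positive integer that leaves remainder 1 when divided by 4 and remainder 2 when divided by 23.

25

x ≡ 1 (mod 4) gives x ∈ {1, 5, 9, 13, 17, 21, 25}.
The first of these with x mod 23 = 2 is 25.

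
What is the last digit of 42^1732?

6

The units digit of 42^n cycles with period 4: 2, 4, 8, 6, …
1732 leaves remainder 0 on division by 4, so 42^1732 ends in 6.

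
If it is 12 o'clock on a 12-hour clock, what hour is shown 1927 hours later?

7

1927 = 160·12 + 7, so 1927 mod 12 = 7.
12 + 7 → 7 on a 12-hour dial.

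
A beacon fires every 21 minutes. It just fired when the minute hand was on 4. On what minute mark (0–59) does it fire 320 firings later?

4

320·21 = 6720.
6720 = 112·60 + 0, so 6720 mod 60 = 0.
(4 + 0) mod 60 = 4.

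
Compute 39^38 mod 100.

Square-and-reduce mod 100: 39^1≡39, 39^2≡21, 39^4≡41, 39^8≡81, 39^16≡61, 39^32≡21.
Since 38 = 2 + 4 + 32 in binary, 39^38 ≡ 21·41·21 ≡ 81 (mod 100).

81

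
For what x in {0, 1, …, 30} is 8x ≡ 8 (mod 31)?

1

The inverse of 8 mod 31 is 4 (since 8·4 = 32 ≡ 1).
So x ≡ 4·8 = 32 ≡ 1 (mod 31).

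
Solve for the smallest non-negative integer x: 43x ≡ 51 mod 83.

34

43⁻¹ ≡ 56 (mod 83) because 43·56 = 2408 = 29·83 + 1.
Multiplying both sides by 56: x ≡ 56·51 = 2856 ≡ 34 (mod 83).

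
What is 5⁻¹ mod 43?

43 = 8·5 + 3
5 = 1·3 + 2
3 = 1·2 + 1
2 = 2·1 + 0
Back-substituting gives 5·26 ≡ 1 (mod 43).

26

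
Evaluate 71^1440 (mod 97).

1

Successive squares of 71 mod 97: 71^1≡71, 71^2≡94, 71^4≡9, 71^8≡81, 71^16≡62, 71^32≡61, 71^64≡35, 71^128≡61, 71^256≡35, 71^512≡61, 71^1024≡35.
1440 = 32 + 128 + 256 + 1024, so 71^1440 ≡ 61·61·35·35 ≡ 1 (mod 97).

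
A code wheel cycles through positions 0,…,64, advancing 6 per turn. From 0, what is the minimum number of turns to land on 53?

63

6⁻¹ ≡ 11 (mod 65) because 6·11 = 66 = 1·65 + 1.
Multiplying both sides by 11: x ≡ 11·53 = 583 ≡ 63 (mod 65).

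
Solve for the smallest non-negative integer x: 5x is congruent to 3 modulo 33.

27

The inverse of 5 mod 33 is 20 (since 5·20 = 100 ≡ 1).
So x ≡ 20·3 = 60 ≡ 27 (mod 33).
Check: 5·27 = 135 = 4·33 + 3.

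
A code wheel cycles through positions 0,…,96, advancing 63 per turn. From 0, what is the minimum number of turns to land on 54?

The inverse of 63 mod 97 is 77 (since 63·77 = 4851 ≡ 1).
So x ≡ 77·54 = 4158 ≡ 84 (mod 97).
Check: 63·84 = 5292 = 54·97 + 54.

84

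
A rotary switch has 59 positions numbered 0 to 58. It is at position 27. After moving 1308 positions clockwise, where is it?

Dividing 1308 by 59 gives quotient 22 and remainder 10.
(27 + 10) mod 59 = 37.

37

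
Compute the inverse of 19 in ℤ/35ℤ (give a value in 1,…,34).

35 = 1·19 + 16
19 = 1·16 + 3
16 = 5·3 + 1
3 = 3·1 + 0
Back-substituting gives 19·24 ≡ 1 (mod 35).

24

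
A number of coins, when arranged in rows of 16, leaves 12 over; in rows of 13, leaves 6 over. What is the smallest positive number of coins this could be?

x ≡ 6 (mod 13) gives x ∈ {6, 19, 32, 45, 58, 71, 84, 97, …}.
The first of these with x mod 16 = 12 is 188.

188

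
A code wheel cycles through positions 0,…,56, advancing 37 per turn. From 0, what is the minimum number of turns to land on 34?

4

The inverse of 37 mod 57 is 37 (since 37·37 = 1369 ≡ 1).
So x ≡ 37·34 = 1258 ≡ 4 (mod 57).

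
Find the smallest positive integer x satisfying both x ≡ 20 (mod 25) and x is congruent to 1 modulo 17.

120

x ≡ 1 (mod 17) gives x ∈ {1, 18, 35, 52, 69, 86, 103, 120}.
The first of these with x mod 25 = 20 is 120.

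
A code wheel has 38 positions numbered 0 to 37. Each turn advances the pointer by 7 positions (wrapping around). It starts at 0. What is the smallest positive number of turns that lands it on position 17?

35

7⁻¹ ≡ 11 (mod 38) because 7·11 = 77 = 2·38 + 1.
Multiplying both sides by 11: x ≡ 11·17 = 187 ≡ 35 (mod 38).
Check: 7·35 = 245 = 6·38 + 17.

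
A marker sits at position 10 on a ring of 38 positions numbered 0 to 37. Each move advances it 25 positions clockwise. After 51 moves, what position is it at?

51·25 = 1275.
1275 mod 38 = 21 (since 33·38 = 1254).
(10 + 21) mod 38 = 31.

31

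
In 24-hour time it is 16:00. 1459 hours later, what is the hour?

1459 = 60·24 + 19, so 1459 mod 24 = 19.
(16 + 19) mod 24 = 11.

11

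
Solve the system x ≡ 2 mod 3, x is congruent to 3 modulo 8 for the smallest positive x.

x ≡ 2 (mod 3) gives x ∈ {2, 5, 8, 11}.
The first of these with x mod 8 = 3 is 11.

11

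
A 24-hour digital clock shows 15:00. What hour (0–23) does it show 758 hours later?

5

758 = 31·24 + 14, so 758 mod 24 = 14.
(15 + 14) mod 24 = 5.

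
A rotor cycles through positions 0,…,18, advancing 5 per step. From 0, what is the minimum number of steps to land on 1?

4

The inverse of 5 mod 19 is 4 (since 5·4 = 20 ≡ 1).
So x ≡ 4·1 = 4 ≡ 4 (mod 19).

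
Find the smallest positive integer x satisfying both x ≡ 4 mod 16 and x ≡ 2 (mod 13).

132

x ≡ 2 (mod 13) gives x ∈ {2, 15, 28, 41, 54, 67, 80, 93, …}.
The first of these with x mod 16 = 4 is 132.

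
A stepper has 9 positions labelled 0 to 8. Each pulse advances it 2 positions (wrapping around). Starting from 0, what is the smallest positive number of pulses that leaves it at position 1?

5

9 = 4·2 + 1
2 = 2·1 + 0
Back-substituting gives 2·5 ≡ 1 (mod 9).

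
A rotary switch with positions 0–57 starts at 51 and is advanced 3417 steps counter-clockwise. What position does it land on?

3417 mod 58 = 53 (since 58·58 = 3364).
(51 − 53) mod 58 = 56.

56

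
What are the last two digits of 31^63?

91

Square-and-reduce mod 100: 31^1≡31, 31^2≡61, 31^4≡21, 31^8≡41, 31^16≡81, 31^32≡61.
Since 63 = 1 + 2 + 4 + 8 + 16 + 32 in binary, 31^63 ≡ 31·61·21·41·81·61 ≡ 91 (mod 100).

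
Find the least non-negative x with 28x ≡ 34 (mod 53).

5

28⁻¹ ≡ 36 (mod 53) because 28·36 = 1008 = 19·53 + 1.
So x ≡ 36·34 = 1224 ≡ 5 (mod 53).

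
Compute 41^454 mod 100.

By repeated squaring mod 100: 41^1≡41, 41^2≡81, 41^4≡61, 41^8≡21, 41^16≡41, 41^32≡81, 41^64≡61, 41^128≡21, 41^256≡41.
Since 454 = 2 + 4 + 64 + 128 + 256 in binary, 41^454 ≡ 81·61·61·21·41 ≡ 61 (mod 100).

61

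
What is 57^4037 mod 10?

7

Last digits of 7^n: 7, 9, 3, 1 (period 4).
4037 mod 4 = 1, so the last digit matches 7^1 = 7.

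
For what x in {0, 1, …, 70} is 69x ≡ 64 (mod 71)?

39

69⁻¹ ≡ 35 (mod 71) because 69·35 = 2415 = 34·71 + 1.
So x ≡ 35·64 = 2240 ≡ 39 (mod 71).
Check: 69·39 = 2691 = 37·71 + 64.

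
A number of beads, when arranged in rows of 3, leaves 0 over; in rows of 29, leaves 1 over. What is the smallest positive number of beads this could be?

30

x ≡ 0 (mod 3) gives x ∈ {0, 3, 6, 9, 12, 15, 18, 21, …}.
The first of these with x mod 29 = 1 is 30.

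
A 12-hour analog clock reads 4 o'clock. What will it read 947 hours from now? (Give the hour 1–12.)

947 = 78·12 + 11, so 947 mod 12 = 11.
4 + 11 → 3 on a 12-hour dial.

3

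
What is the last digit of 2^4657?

2

The units digit of 2^n cycles with period 4: 2, 4, 8, 6, …
4657 mod 4 = 1, so the last digit matches 2^1 = 2.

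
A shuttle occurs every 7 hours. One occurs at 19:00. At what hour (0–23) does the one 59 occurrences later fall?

0

59·7 = 413.
413 − 17·24 = 5, so 413 ≡ 5 (mod 24).
(19 + 5) mod 24 = 0.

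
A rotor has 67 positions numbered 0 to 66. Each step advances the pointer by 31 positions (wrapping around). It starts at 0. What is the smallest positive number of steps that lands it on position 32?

The inverse of 31 mod 67 is 13 (since 31·13 = 403 ≡ 1).
Multiplying both sides by 13: x ≡ 13·32 = 416 ≡ 14 (mod 67).
Check: 31·14 = 434 = 6·67 + 32.

14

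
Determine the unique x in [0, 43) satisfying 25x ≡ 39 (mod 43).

25⁻¹ ≡ 31 (mod 43) because 25·31 = 775 = 18·43 + 1.
Multiplying both sides by 31: x ≡ 31·39 = 1209 ≡ 5 (mod 43).

5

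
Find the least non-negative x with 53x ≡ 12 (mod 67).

53⁻¹ ≡ 43 (mod 67) because 53·43 = 2279 = 34·67 + 1.
Multiplying both sides by 43: x ≡ 43·12 = 516 ≡ 47 (mod 67).
Check: 53·47 = 2491 = 37·67 + 12.

47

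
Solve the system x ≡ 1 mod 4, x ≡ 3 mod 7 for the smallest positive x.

17

Since 7·3 ≡ 1 (mod 4), take x = 3 + 7·((1−3)·3 mod 4) = 3 + 7·2 = 17.
Check: 17 mod 4 = 1, 17 mod 7 = 3.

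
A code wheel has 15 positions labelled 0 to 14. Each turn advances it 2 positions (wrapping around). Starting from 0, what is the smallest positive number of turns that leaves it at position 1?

8

2·8 = 16 = 1·15 + 1, so 2⁻¹ ≡ 8 (mod 15).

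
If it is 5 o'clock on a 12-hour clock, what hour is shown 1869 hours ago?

8

Dividing 1869 by 12 gives quotient 155 and remainder 9.
5 − 9 → 8 on a 12-hour dial.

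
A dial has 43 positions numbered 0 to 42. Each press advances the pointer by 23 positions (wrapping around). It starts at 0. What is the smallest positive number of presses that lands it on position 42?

28

The inverse of 23 mod 43 is 15 (since 23·15 = 345 ≡ 1).
So x ≡ 15·42 = 630 ≡ 28 (mod 43).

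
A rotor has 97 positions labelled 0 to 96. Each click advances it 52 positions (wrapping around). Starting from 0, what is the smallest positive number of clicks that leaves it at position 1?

97 = 1·52 + 45
52 = 1·45 + 7
45 = 6·7 + 3
7 = 2·3 + 1
3 = 3·1 + 0
Back-substituting gives 52·28 ≡ 1 (mod 97).

28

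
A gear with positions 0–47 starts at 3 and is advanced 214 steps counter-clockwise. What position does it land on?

29

214 mod 48 = 22 (since 4·48 = 192).
(3 − 22) mod 48 = 29.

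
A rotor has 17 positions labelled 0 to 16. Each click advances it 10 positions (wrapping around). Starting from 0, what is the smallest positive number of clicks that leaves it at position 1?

12

17 = 1·10 + 7
10 = 1·7 + 3
7 = 2·3 + 1
3 = 3·1 + 0
Back-substituting gives 10·12 ≡ 1 (mod 17).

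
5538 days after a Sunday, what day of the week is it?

Monday

5538 = 791·7 + 1, so 5538 mod 7 = 1.
Sunday + 1 day → Monday.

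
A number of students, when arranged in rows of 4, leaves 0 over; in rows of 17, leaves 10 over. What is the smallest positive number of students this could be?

44

Since 17·1 ≡ 1 (mod 4), take x = 10 + 17·((0−10)·1 mod 4) = 10 + 17·2 = 44.
Check: 44 mod 4 = 0, 44 mod 17 = 10.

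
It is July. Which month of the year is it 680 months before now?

November

680 mod 12 = 8 (since 56·12 = 672).
July − 8 months → November.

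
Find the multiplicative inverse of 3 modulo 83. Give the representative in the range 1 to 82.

28

3·28 = 84 = 1·83 + 1, so 3⁻¹ ≡ 28 (mod 83).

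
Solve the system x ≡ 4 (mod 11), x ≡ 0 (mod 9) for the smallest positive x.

81

Since 9·5 ≡ 1 (mod 11), take x = 0 + 9·((4−0)·5 mod 11) = 0 + 9·9 = 81.
Check: 81 mod 11 = 4, 81 mod 9 = 0.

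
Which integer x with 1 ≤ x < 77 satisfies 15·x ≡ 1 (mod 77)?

15·36 = 540 = 7·77 + 1, so 15⁻¹ ≡ 36 (mod 77).

36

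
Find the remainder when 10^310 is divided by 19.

6

By repeated squaring mod 19: 10^1≡10, 10^2≡5, 10^4≡6, 10^8≡17, 10^16≡4, 10^32≡16, 10^64≡9, 10^128≡5, 10^256≡6.
310 = 2 + 4 + 16 + 32 + 256, so 10^310 ≡ 5·6·4·16·6 ≡ 6 (mod 19).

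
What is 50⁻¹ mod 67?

63

67 = 1·50 + 17
50 = 2·17 + 16
17 = 1·16 + 1
16 = 16·1 + 0
Back-substituting gives 50·63 ≡ 1 (mod 67).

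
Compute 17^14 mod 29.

28

Square-and-reduce mod 29: 17^1≡17, 17^2≡28, 17^4≡1, 17^8≡1.
Since 14 = 2 + 4 + 8 in binary, 17^14 ≡ 28·1·1 ≡ 28 (mod 29).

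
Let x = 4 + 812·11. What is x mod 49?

812·11 = 8932.
8932 = 182·49 + 14, so 8932 mod 49 = 14.
(4 + 14) mod 49 = 18.

18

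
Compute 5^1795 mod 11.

1

Square-and-reduce mod 11: 5^1≡5, 5^2≡3, 5^4≡9, 5^8≡4, 5^16≡5, 5^32≡3, 5^64≡9, 5^128≡4, 5^256≡5, 5^512≡3, 5^1024≡9.
1795 = 1 + 2 + 256 + 512 + 1024, so 5^1795 ≡ 5·3·5·3·9 ≡ 1 (mod 11).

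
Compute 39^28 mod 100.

81

By repeated squaring mod 100: 39^1≡39, 39^2≡21, 39^4≡41, 39^8≡81, 39^16≡61.
28 = 4 + 8 + 16, so 39^28 ≡ 41·81·61 ≡ 81 (mod 100).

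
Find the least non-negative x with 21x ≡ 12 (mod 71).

31

The inverse of 21 mod 71 is 44 (since 21·44 = 924 ≡ 1).
So x ≡ 44·12 = 528 ≡ 31 (mod 71).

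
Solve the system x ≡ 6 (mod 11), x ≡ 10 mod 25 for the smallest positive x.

x ≡ 6 (mod 11) gives x ∈ {6, 17, 28, 39, 50, 61, 72, 83, …}.
The first of these with x mod 25 = 10 is 160.

160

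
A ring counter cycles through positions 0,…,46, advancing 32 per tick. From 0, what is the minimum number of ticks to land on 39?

32⁻¹ ≡ 25 (mod 47) because 32·25 = 800 = 17·47 + 1.
Multiplying both sides by 25: x ≡ 25·39 = 975 ≡ 35 (mod 47).
Check: 32·35 = 1120 = 23·47 + 39.

35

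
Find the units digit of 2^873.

Last digits of 2^n: 2, 4, 8, 6 (period 4).
873 leaves remainder 1 on division by 4, so 2^873 ends in 2.

2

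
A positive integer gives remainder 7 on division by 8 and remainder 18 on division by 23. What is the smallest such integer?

Since 23·7 ≡ 1 (mod 8), take x = 18 + 23·((7−18)·7 mod 8) = 18 + 23·3 = 87.
Check: 87 mod 8 = 7, 87 mod 23 = 18.

87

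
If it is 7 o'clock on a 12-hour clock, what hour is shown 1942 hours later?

5

1942 = 161·12 + 10, so 1942 mod 12 = 10.
7 + 10 → 5 on a 12-hour dial.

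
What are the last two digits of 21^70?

By repeated squaring mod 100: 21^1≡21, 21^2≡41, 21^4≡81, 21^8≡61, 21^16≡21, 21^32≡41, 21^64≡81.
70 = 2 + 4 + 64, so 21^70 ≡ 41·81·81 ≡ 1 (mod 100).

01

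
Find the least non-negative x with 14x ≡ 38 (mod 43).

15

14⁻¹ ≡ 40 (mod 43) because 14·40 = 560 = 13·43 + 1.
So x ≡ 40·38 = 1520 ≡ 15 (mod 43).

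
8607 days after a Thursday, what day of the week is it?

Dividing 8607 by 7 gives quotient 1229 and remainder 4.
Thursday + 4 days → Monday.

Monday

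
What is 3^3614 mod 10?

Powers of 3 mod 10 repeat with period 4: 3, 9, 7, 1.
3614 leaves remainder 2 on division by 4, so 3^3614 ends in 9.

9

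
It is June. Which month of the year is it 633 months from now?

March

633 − 52·12 = 9, so 633 ≡ 9 (mod 12).
June + 9 months → March.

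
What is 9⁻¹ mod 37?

33

9·33 = 297 = 8·37 + 1, so 9⁻¹ ≡ 33 (mod 37).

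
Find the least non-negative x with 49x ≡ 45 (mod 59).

49⁻¹ ≡ 53 (mod 59) because 49·53 = 2597 = 44·59 + 1.
Multiplying both sides by 53: x ≡ 53·45 = 2385 ≡ 25 (mod 59).
Check: 49·25 = 1225 = 20·59 + 45.

25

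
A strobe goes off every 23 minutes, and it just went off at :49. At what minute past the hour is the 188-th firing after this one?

188·23 = 4324.
Dividing 4324 by 60 gives quotient 72 and remainder 4.
(49 + 4) mod 60 = 53.

53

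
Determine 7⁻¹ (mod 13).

2

7·2 = 14 = 1·13 + 1, so 7⁻¹ ≡ 2 (mod 13).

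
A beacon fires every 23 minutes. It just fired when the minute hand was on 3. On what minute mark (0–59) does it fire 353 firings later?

353·23 = 8119.
8119 mod 60 = 19 (since 135·60 = 8100).
(3 + 19) mod 60 = 22.

22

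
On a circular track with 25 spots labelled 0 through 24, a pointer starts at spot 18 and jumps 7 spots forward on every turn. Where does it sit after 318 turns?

318·7 = 2226.
2226 mod 25 = 1 (since 89·25 = 2225).
(18 + 1) mod 25 = 19.

19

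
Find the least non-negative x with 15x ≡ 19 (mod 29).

9

The inverse of 15 mod 29 is 2 (since 15·2 = 30 ≡ 1).
Multiplying both sides by 2: x ≡ 2·19 = 38 ≡ 9 (mod 29).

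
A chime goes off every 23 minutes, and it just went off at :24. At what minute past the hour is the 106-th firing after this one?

106·23 = 2438.
Dividing 2438 by 60 gives quotient 40 and remainder 38.
(24 + 38) mod 60 = 2.

2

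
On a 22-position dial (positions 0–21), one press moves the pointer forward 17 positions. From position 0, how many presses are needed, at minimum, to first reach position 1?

13

17·13 = 221 = 10·22 + 1, so 17⁻¹ ≡ 13 (mod 22).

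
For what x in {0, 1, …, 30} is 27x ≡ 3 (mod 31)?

7

The inverse of 27 mod 31 is 23 (since 27·23 = 621 ≡ 1).
So x ≡ 23·3 = 69 ≡ 7 (mod 31).
Check: 27·7 = 189 = 6·31 + 3.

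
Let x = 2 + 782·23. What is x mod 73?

30

782·23 = 17986.
Dividing 17986 by 73 gives quotient 246 and remainder 28.
(2 + 28) mod 73 = 30.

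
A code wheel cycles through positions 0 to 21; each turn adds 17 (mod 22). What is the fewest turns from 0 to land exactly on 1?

22 = 1·17 + 5
17 = 3·5 + 2
5 = 2·2 + 1
2 = 2·1 + 0
Back-substituting gives 17·13 ≡ 1 (mod 22).

13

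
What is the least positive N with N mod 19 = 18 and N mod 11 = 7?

18

Since 11·7 ≡ 1 (mod 19), take x = 7 + 11·((18−7)·7 mod 19) = 7 + 11·1 = 18.
Check: 18 mod 19 = 18, 18 mod 11 = 7.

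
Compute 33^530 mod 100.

49

Successive squares of 33 mod 100: 33^1≡33, 33^2≡89, 33^4≡21, 33^8≡41, 33^16≡81, 33^32≡61, 33^64≡21, 33^128≡41, 33^256≡81, 33^512≡61.
530 = 2 + 16 + 512, so 33^530 ≡ 89·81·61 ≡ 49 (mod 100).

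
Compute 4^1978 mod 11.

Square-and-reduce mod 11: 4^1≡4, 4^2≡5, 4^4≡3, 4^8≡9, 4^16≡4, 4^32≡5, 4^64≡3, 4^128≡9, 4^256≡4, 4^512≡5, 4^1024≡3.
1978 = 2 + 8 + 16 + 32 + 128 + 256 + 512 + 1024, so 4^1978 ≡ 5·9·4·5·9·4·5·3 ≡ 9 (mod 11).

9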